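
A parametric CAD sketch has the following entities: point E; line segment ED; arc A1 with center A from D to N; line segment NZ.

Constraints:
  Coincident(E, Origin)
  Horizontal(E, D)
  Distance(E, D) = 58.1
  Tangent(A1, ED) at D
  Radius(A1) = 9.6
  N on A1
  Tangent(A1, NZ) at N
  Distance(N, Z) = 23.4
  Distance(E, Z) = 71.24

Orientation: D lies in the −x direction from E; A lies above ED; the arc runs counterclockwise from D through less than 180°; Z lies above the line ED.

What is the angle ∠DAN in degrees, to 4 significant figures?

121.9°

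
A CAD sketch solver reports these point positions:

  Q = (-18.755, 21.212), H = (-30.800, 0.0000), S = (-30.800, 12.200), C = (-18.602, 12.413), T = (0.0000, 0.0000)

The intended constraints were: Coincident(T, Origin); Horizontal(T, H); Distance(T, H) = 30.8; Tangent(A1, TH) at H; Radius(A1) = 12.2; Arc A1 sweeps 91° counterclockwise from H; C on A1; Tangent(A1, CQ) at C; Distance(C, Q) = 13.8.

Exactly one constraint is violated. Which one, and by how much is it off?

Distance(C, Q) = 13.8 — off by 5.00.

T = (0.00, 0.00) ✓; T.y = 0.00, H.y = 0.00 ✓; |TH| = 30.80 ✓; ∠(SH, HT) = 90.00° ✓; |SH| = 12.20 ✓; bearing(S→C) − bearing(S→H) = 91.00° ✓; |SC| = 12.20 ✓; ∠(SC, CQ) = 90.00° ✓; |CQ| = 8.800 ✗.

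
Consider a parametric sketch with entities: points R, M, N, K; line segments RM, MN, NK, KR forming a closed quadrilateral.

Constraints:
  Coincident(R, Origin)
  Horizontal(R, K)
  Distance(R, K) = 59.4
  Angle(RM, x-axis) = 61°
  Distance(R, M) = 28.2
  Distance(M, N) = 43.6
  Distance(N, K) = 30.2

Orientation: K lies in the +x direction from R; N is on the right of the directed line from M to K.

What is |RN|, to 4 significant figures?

35.93

Checks: |MN| = 43.60 ✓; |NK| = 30.20 ✓.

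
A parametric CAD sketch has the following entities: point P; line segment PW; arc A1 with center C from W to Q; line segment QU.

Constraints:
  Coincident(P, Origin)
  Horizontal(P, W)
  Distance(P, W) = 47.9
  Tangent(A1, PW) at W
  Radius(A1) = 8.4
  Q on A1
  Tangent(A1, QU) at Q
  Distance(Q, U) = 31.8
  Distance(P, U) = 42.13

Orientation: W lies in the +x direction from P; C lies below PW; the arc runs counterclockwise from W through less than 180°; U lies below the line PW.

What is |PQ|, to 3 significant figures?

40.7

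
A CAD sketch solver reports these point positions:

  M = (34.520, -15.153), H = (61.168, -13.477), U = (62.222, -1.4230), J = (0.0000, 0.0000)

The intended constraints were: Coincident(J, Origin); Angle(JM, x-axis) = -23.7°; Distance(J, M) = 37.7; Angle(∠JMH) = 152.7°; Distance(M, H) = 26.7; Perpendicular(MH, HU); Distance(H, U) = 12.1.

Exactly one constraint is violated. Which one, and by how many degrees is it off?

Perpendicular(MH, HU) — off by 8.60°.

J = (0.00, 0.00) ✓; JM at -23.70° ✓; |JM| = 37.70 ✓; ∠JMH = 152.7° ✓; |MH| = 26.70 ✓; ∠(MH, HU) = 81.40° ✗; |HU| = 12.10 ✓.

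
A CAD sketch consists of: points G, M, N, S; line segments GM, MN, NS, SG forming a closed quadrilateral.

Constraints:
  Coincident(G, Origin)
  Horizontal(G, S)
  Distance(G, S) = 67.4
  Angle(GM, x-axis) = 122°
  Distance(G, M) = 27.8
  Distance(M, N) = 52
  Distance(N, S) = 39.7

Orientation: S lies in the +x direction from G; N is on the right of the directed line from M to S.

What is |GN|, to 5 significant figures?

28.739

Checks: |MN| = 52.00 ✓; |NS| = 39.70 ✓.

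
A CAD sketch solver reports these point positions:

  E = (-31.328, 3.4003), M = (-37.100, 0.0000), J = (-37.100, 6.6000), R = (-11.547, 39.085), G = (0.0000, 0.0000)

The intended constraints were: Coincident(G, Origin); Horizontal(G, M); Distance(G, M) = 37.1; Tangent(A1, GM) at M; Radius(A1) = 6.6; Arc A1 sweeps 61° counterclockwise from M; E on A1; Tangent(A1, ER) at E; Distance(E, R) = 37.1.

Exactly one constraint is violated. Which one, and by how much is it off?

Distance(E, R) = 37.1 — off by 3.70.

G = (0.00, 0.00) ✓; G.y = 0.00, M.y = 0.00 ✓; |GM| = 37.10 ✓; ∠(JM, MG) = 90.00° ✓; |JM| = 6.600 ✓; bearing(J→E) − bearing(J→M) = 61.00° ✓; |JE| = 6.600 ✓; ∠(JE, ER) = 90.00° ✓; |ER| = 40.80 ✗.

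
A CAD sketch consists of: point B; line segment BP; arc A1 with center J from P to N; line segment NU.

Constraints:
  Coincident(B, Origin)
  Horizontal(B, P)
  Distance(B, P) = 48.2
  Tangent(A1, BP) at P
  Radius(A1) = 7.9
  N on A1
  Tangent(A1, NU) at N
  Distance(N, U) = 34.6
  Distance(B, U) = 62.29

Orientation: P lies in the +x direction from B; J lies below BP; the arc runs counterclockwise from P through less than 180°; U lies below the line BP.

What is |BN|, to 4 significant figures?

41.34

B is at the origin; BP is horizontal with |BP| = 48.2 and P on the +x side, so P = (48.20, 0.000). Tangency of A1 to BP means the radius JP is perpendicular to BP, so J = P + (0, -7.9) = (48.20, -7.900). Since JN ⟂ NU (tangency), |JU| = √(7.9² + 34.6²) = 35.49 regardless of where N sits on A1. So U lies on both circle(B, 62.29) and circle(J, 35.49); the below-BP intersection is U = (44.85, -43.23). N is the foot of the tangent from U: N = (40.37, -8.923).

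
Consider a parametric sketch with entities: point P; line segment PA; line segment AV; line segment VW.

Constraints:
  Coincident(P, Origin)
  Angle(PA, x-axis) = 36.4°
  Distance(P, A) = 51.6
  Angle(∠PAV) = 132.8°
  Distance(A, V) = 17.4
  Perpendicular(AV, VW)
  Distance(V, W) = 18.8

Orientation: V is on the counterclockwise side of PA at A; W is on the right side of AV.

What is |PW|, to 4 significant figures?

77.22

∠PAV = 132.8°, so AV runs at 36.4° + (180° − 132.8°) = 83.60° from the x-axis; with |AV| = 17.4, V = A + 17.4·(cos 83.60°, sin 83.60°) = (43.47, 47.91). AV ⟂ VW; with |VW| = 18.8 on the right of AV, W = V + 18.8·(0.9938, -0.1115) = (62.15, 45.82). Then |PW| = |W − P| = 77.22.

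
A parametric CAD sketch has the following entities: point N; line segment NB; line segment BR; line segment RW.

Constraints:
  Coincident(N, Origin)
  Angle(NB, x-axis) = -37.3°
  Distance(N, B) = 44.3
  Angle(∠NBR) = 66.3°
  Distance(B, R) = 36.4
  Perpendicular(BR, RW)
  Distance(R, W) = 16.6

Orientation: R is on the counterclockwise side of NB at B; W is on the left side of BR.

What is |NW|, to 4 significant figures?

30.33

N is at the origin; NB runs at -37.3° with length 44.3, so B = 44.3·(cos -37.3°, sin -37.3°) = (35.24, -26.85). ∠NBR = 66.3°, so BR runs at -37.3° + (180° − 66.3°) = 76.40° from the x-axis; with |BR| = 36.4, R = B + 36.4·(cos 76.40°, sin 76.40°) = (43.80, 8.534). BR ⟂ RW; with |RW| = 16.6 on the left of BR, W = R + 16.6·(-0.9720, 0.2351) = (27.66, 12.44). Then |NW| = |W − N| = 30.33.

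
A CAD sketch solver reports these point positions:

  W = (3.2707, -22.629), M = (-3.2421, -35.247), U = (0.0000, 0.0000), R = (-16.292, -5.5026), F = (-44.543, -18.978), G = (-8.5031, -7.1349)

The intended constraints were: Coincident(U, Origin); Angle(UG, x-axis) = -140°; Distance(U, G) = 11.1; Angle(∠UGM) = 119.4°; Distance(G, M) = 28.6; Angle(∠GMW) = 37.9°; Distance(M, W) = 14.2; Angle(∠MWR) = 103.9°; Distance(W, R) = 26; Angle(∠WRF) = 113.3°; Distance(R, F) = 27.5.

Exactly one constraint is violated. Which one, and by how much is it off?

Distance(R, F) = 27.5 — off by 3.80.

U = (0.00, 0.00) ✓; UG at -140.0° ✓; |UG| = 11.10 ✓; ∠UGM = 119.4° ✓; |GM| = 28.60 ✓; ∠GMW = 37.90° ✓; |MW| = 14.20 ✓; ∠MWR = 103.9° ✓; |WR| = 26.00 ✓; ∠WRF = 113.3° ✓; |RF| = 31.30 ✗.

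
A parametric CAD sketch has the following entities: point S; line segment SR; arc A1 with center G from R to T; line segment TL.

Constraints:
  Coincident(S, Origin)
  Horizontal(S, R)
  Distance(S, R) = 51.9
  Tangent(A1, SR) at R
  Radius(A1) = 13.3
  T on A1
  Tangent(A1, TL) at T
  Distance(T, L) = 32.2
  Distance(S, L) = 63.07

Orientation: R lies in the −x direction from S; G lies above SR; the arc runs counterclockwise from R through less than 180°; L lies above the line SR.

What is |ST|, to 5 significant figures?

41.415

S is at the origin; SR is horizontal with |SR| = 51.9 and R on the −x side, so R = (-51.900, 0.0000). Since A1 is tangent to SR there, GR ⟂ SR, so G = R + (0, 13.3) = (-51.900, 13.300). Since GT ⟂ TL (tangency), |GL| = √(13.3² + 32.2²) = 34.839 regardless of where T sits on A1. So L lies on both circle(S, 63.07) and circle(G, 34.839); the above-SR intersection is L = (-42.293, 46.788). T is the foot of the tangent from L: T = (-38.684, 14.791).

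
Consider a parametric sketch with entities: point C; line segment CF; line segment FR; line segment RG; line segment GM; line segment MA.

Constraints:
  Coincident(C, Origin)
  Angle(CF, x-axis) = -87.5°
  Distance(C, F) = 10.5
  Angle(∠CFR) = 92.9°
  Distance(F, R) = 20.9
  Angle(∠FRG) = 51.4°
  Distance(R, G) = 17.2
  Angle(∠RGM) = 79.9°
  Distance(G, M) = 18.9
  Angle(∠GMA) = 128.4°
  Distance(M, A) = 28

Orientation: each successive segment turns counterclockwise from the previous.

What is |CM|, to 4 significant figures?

11.38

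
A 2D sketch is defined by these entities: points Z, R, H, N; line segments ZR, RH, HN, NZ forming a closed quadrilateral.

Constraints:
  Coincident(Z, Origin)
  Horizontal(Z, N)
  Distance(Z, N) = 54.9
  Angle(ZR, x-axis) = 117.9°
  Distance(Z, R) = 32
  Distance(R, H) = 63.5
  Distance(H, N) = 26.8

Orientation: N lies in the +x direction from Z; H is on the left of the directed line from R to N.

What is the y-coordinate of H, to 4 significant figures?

26.02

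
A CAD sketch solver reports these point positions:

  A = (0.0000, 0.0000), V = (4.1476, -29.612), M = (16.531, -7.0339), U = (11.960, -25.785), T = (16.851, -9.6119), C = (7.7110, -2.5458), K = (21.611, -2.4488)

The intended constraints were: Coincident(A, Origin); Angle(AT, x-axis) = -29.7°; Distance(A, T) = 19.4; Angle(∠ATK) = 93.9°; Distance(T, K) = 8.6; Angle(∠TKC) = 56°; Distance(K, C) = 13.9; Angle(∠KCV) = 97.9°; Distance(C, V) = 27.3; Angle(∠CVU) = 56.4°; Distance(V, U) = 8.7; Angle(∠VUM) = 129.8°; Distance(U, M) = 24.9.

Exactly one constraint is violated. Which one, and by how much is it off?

Distance(U, M) = 24.9 — off by 5.60.

A = (0.00, 0.00) ✓; AT at -29.70° ✓; |AT| = 19.40 ✓; ∠ATK = 93.90° ✓; |TK| = 8.600 ✓; ∠TKC = 56.00° ✓; |KC| = 13.90 ✓; ∠KCV = 97.90° ✓; |CV| = 27.30 ✓; ∠CVU = 56.40° ✓; |VU| = 8.699 ✓; ∠VUM = 129.8° ✓; |UM| = 19.30 ✗.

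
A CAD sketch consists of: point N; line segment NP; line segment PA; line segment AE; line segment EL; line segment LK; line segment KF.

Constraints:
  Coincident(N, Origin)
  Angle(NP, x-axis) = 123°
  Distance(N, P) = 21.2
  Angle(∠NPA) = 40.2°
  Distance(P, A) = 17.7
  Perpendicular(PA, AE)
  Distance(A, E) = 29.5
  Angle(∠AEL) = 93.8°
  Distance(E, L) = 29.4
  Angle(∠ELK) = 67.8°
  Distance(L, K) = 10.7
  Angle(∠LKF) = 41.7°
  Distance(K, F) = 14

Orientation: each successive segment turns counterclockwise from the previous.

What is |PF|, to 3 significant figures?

34.3

N is at the origin; NP runs at 123.0° with length 21.2, so P = (-11.5, 17.8). ∠NPA = 40.2° gives PA at -97.2° from the x-axis; with |PA| = 17.7, A = (-13.8, 0.219). The perpendicularity gives AE at right angles to PA, so AE runs at -7.20°; with |AE| = 29.5, E = (15.5, -3.48). ∠AEL = 93.8° gives EL at 79.0° from the x-axis; with |EL| = 29.4, L = (21.1, 25.4). ∠ELK = 67.8° gives LK at -169° from the x-axis; with |LK| = 10.7, K = (10.6, 23.3). ∠LKF = 41.7° gives KF at -30.5° from the x-axis; with |KF| = 14.0, F = (22.7, 16.2). Then |PF| = |F − P| = 34.3.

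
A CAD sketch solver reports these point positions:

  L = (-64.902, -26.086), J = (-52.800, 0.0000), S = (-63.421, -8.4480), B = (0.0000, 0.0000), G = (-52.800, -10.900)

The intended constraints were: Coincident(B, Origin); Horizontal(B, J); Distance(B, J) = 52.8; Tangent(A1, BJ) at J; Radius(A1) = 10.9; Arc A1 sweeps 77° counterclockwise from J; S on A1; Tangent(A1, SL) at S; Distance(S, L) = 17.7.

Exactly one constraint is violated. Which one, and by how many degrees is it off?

Tangent(A1, SL) at S — off by 8.20°.

B = (0.00, 0.00) ✓; B.y = 0.00, J.y = 0.00 ✓; |BJ| = 52.80 ✓; ∠(GJ, JB) = 90.00° ✓; |GJ| = 10.90 ✓; bearing(G→S) − bearing(G→J) = 77.00° ✓; |GS| = 10.90 ✓; ∠(GS, SL) = 81.80° ✗; |SL| = 17.70 ✓.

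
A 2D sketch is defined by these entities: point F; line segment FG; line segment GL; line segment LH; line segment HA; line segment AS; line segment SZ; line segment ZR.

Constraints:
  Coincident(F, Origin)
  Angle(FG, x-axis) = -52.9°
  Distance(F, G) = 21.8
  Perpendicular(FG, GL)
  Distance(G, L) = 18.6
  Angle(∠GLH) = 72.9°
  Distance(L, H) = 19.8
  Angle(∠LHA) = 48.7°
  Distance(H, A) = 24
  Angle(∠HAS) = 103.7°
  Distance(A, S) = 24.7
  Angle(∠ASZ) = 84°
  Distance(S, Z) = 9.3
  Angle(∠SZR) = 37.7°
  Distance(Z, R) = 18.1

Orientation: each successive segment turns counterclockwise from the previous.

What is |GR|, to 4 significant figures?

16.98

F is at the origin; FG runs at -52.9° with length 21.8, so G = (13.15, -17.39). FG is perpendicular to GL, so GL runs at 37.10°; with |GL| = 18.6, L = (27.98, -6.168). ∠GLH = 72.9° gives LH at 144.2° from the x-axis; with |LH| = 19.8, H = (11.93, 5.415). ∠LHA = 48.7° gives HA at -84.50° from the x-axis; with |HA| = 24.0, A = (14.23, -18.48). ∠HAS = 103.7° gives AS at -8.200° from the x-axis; with |AS| = 24.7, S = (38.67, -22.00). ∠ASZ = 84.0° gives SZ at 87.80° from the x-axis; with |SZ| = 9.3, Z = (39.03, -12.70). ∠SZR = 37.7° gives ZR at -129.9° from the x-axis; with |ZR| = 18.1, R = (27.42, -26.59). Then |GR| = |R − G| = 16.98.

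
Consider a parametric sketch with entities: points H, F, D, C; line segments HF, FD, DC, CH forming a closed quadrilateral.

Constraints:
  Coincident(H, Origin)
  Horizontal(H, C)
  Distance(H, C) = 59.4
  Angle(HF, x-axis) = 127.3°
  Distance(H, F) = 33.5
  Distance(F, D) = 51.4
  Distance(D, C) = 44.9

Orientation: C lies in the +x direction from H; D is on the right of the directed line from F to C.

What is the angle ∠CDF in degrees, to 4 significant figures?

121.4°

H is at the origin; HC is horizontal with |HC| = 59.4 and C in +x, so C = (59.4, 0). HF runs at 127.3° with |HF| = 33.5, so F = (-20.30, 26.65). D is determined by |FD| = 51.4 and |DC| = 44.9 together: it lies at the intersection of circle(F, 51.4) and circle(C, 44.9). With |FC| = 84.04, the foot of the radical line on FC is 45.74 from F and the perpendicular offset is √(51.4² − 45.74²) = 23.44. Taking the right-of-FC solution: D = (15.65, -10.09).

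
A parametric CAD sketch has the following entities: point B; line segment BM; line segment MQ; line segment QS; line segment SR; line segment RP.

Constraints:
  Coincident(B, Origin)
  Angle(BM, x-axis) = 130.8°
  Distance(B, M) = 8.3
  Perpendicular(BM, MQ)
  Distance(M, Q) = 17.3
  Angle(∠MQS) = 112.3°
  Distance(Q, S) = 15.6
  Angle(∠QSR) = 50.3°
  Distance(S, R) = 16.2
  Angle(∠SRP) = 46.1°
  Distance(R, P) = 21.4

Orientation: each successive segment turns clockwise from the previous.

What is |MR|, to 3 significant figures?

12.3

B is at the origin; BM runs at 130.8° with length 8.3, so M = (-5.42, 6.28). BM is perpendicular to MQ, so MQ runs at 40.8°; with |MQ| = 17.3, Q = (7.67, 17.6). ∠MQS = 112.3° gives QS at -26.9° from the x-axis; with |QS| = 15.6, S = (21.6, 10.5). ∠QSR = 50.3° gives SR at -157° from the x-axis; with |SR| = 16.2, R = (6.72, 4.10). Then |MR| = |R − M| = 12.3.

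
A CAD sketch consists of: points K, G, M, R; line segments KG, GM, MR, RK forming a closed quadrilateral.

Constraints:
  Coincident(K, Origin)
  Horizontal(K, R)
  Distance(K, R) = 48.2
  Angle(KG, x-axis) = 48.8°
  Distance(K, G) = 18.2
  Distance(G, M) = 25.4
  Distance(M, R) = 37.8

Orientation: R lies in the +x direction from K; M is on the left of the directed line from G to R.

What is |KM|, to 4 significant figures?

43.60

Checks: |GM| = 25.40 ✓; |MR| = 37.80 ✓.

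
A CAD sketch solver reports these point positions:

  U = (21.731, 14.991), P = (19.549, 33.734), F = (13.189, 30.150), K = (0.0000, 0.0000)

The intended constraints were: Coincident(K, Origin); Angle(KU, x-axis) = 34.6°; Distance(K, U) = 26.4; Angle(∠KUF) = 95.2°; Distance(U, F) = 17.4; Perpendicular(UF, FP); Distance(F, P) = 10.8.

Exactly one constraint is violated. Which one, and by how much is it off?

Distance(F, P) = 10.8 — off by 3.50.

K = (0.00, 0.00) ✓; KU at 34.60° ✓; |KU| = 26.40 ✓; ∠KUF = 95.20° ✓; |UF| = 17.40 ✓; ∠(UF, FP) = 90.00° ✓; |FP| = 7.300 ✗.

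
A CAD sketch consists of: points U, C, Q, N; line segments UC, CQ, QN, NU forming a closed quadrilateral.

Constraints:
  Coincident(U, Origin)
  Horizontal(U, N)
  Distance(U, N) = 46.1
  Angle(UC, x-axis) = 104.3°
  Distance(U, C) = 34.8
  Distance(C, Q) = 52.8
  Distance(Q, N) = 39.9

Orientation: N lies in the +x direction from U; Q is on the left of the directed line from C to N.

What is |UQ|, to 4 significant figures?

59.24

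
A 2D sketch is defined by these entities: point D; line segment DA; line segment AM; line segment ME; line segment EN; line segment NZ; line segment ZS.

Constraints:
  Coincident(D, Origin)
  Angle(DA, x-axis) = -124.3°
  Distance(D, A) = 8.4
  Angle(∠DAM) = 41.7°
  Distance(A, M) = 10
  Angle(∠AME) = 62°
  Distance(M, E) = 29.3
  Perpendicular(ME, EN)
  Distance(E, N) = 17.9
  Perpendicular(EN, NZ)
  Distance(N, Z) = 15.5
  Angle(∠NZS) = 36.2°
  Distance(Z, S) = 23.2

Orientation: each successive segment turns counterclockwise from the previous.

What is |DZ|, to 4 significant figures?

18.64

ME ⟂ EN, so EN runs at -138.0°; with |EN| = 17.9, N = (-27.94, 5.277). EN is perpendicular to NZ, so NZ runs at -48.00°; with |NZ| = 15.5, Z = (-17.57, -6.242). Then |DZ| = |Z − D| = 18.64.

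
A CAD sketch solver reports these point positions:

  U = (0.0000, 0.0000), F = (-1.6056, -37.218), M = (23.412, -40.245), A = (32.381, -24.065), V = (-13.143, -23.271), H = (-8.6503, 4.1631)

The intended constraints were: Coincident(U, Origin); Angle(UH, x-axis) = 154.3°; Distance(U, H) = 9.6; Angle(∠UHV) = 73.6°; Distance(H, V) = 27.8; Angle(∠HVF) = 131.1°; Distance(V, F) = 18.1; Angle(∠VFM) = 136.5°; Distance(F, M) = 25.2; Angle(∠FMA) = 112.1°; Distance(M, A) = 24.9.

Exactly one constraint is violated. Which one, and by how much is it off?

Distance(M, A) = 24.9 — off by 6.40.

U = (0.00, 0.00) ✓; UH at 154.3° ✓; |UH| = 9.600 ✓; ∠UHV = 73.60° ✓; |HV| = 27.80 ✓; ∠HVF = 131.1° ✓; |VF| = 18.10 ✓; ∠VFM = 136.5° ✓; |FM| = 25.20 ✓; ∠FMA = 112.1° ✓; |MA| = 18.50 ✗.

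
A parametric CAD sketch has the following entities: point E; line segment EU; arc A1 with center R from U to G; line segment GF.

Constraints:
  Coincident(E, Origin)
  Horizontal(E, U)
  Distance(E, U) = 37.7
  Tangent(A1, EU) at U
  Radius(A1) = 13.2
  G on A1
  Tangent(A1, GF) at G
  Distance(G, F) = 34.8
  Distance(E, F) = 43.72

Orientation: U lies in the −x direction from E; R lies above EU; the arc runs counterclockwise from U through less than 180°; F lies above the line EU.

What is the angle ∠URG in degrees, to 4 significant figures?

70.40°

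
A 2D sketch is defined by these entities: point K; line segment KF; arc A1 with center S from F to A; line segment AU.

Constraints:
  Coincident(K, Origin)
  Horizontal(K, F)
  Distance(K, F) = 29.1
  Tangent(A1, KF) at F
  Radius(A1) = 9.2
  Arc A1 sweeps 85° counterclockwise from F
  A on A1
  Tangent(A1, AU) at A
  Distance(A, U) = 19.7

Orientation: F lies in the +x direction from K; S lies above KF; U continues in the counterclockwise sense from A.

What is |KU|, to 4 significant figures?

48.82

K is at the origin; K and F share the same y with |KF| = 29.1 and F on the +x side, so F = (29.10, 0.000). The tangent condition forces SF to be normal to KF, so S = F + (0, 9.2) = (29.10, 9.200). On A1, F sits at bearing -90° from S; an 85° counterclockwise sweep puts A at bearing -5°, so A = S + 9.2·(cos -5°, sin -5°) = (38.26, 8.398). Since A1 is tangent to AU there, SA ⟂ AU, so AU runs along (−sin -5°, cos -5°); with |AU| = 19.7, U = (39.98, 28.02). Then |KU| = |U − K| = 48.82.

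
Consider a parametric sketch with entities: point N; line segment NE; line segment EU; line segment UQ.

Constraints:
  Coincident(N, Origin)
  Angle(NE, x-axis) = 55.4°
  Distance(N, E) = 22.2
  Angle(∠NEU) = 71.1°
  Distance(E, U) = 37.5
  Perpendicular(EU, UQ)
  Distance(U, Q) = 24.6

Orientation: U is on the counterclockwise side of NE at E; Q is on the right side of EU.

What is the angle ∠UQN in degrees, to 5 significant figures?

33.609°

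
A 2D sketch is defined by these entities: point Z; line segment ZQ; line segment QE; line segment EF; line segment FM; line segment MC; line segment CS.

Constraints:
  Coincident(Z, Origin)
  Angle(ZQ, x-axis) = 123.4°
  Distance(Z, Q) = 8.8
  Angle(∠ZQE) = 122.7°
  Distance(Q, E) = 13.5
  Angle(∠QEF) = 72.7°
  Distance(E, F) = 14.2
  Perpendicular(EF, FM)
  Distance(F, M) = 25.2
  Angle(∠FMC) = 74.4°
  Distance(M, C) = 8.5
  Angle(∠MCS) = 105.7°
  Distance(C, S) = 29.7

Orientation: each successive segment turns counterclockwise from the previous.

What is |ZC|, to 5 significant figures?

10.058

Z is at the origin; ZQ runs at 123.4° with length 8.8, so Q = (-4.8442, 7.3467). ∠ZQE = 122.7° gives QE at -179.30° from the x-axis; with |QE| = 13.5, E = (-18.343, 7.1817). ∠QEF = 72.7° gives EF at -72.000° from the x-axis; with |EF| = 14.2, F = (-13.955, -6.3233). EF is perpendicular to FM, so FM runs at 18.000°; with |FM| = 25.2, M = (10.011, 1.4640). ∠FMC = 74.4° gives MC at 123.60° from the x-axis; with |MC| = 8.5, C = (5.3076, 8.5438). Then |ZC| = |C − Z| = 10.058.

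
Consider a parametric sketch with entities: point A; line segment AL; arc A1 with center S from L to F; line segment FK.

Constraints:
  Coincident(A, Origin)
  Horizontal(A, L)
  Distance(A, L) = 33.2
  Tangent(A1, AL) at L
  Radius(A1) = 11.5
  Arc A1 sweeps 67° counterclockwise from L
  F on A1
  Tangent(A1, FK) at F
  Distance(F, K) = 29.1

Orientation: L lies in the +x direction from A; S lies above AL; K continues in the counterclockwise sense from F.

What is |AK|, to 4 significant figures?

64.69

A is at the origin; AL is horizontal with |AL| = 33.2 and L on the +x side, so L = (33.20, 0.000). A1 meets AL tangentially, so SL is at right angles to AL, so S = L + (0, 11.5) = (33.20, 11.50). On A1, L sits at bearing -90° from S; a 67° counterclockwise sweep puts F at bearing -23°, so F = S + 11.5·(cos -23°, sin -23°) = (43.79, 7.007). Tangency of A1 to FK means the radius SF is perpendicular to FK, so FK runs along (−sin -23°, cos -23°); with |FK| = 29.1, K = (55.16, 33.79). Then |AK| = |K − A| = 64.69.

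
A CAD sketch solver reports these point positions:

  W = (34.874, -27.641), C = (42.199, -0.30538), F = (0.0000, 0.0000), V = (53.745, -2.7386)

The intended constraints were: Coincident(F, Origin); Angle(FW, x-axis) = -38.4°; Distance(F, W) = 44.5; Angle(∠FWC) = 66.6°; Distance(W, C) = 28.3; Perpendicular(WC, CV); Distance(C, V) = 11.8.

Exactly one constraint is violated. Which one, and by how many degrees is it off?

Perpendicular(WC, CV) — off by 3.10°.

F = (0.00, 0.00) ✓; FW at -38.40° ✓; |FW| = 44.50 ✓; ∠FWC = 66.60° ✓; |WC| = 28.30 ✓; ∠(WC, CV) = 86.90° ✗; |CV| = 11.80 ✓.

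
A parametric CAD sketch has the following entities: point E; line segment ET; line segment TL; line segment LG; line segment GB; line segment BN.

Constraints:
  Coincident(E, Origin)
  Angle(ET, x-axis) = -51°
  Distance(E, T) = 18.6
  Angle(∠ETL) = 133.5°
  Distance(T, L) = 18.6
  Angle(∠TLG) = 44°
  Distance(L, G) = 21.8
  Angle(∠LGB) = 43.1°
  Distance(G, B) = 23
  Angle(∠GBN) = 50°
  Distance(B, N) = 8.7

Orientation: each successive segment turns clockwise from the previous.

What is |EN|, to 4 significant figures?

27.89

E is at the origin; ET runs at -51.0° with length 18.6, so T = (11.71, -14.45). ∠ETL = 133.5° gives TL at -97.50° from the x-axis; with |TL| = 18.6, L = (9.278, -32.90). ∠TLG = 44.0° gives LG at 126.5° from the x-axis; with |LG| = 21.8, G = (-3.690, -15.37). ∠LGB = 43.1° gives GB at -10.40° from the x-axis; with |GB| = 23.0, B = (18.93, -19.52). ∠GBN = 50.0° gives BN at -140.4° from the x-axis; with |BN| = 8.7, N = (12.23, -25.07). Then |EN| = |N − E| = 27.89.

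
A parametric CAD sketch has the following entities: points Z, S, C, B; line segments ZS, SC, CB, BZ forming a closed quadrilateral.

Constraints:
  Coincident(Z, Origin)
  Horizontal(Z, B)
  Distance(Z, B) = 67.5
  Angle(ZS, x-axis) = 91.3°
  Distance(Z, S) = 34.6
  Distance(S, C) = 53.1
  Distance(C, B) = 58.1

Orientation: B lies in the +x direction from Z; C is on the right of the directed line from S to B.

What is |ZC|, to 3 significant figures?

20.7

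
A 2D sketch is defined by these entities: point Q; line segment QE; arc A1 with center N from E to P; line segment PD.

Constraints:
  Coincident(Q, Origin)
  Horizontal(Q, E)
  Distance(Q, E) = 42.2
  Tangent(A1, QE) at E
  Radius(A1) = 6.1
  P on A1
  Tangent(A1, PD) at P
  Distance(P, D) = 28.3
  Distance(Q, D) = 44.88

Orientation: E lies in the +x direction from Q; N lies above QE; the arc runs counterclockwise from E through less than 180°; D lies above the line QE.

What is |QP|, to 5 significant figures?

48.143

Checks: |QE| = 42.20 ✓; |NP| = 6.100 ✓; ∠(NP, PD) = 90.00° ✓; |PD| = 28.30 ✓; |QD| = 44.88 ✓.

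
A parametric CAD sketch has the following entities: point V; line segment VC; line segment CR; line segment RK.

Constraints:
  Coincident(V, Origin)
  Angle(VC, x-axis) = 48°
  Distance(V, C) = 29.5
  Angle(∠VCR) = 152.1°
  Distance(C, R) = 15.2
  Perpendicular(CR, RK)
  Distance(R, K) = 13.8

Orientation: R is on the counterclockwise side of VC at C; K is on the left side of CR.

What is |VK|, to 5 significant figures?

41.271

V is at the origin; VC runs at 48.0° with length 29.5, so C = 29.5·(cos 48.0°, sin 48.0°) = (19.739, 21.923). ∠VCR = 152.1°, so CR runs at 48.0° + (180° − 152.1°) = 75.900° from the x-axis; with |CR| = 15.2, R = C + 15.2·(cos 75.900°, sin 75.900°) = (23.442, 36.665). CR ⟂ RK; with |RK| = 13.8 on the left of CR, K = R + 13.8·(-0.96987, 0.24362) = (10.058, 40.027). Then |VK| = |K − V| = 41.271.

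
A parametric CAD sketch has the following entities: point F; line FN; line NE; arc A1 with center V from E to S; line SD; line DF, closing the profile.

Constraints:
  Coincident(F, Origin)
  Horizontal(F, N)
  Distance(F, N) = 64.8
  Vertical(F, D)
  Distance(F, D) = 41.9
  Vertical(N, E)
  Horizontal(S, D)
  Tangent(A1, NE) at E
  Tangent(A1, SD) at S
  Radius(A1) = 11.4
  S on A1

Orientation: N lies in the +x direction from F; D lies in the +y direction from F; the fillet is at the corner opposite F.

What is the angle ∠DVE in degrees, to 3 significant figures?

168°

F is at the origin; F and N share the same y with |FN| = 64.8 and N on the +x side, so N = (64.8, 0.00). FD is vertical with |FD| = 41.9 and D on the +y side, so D = (0.00, 41.9). The virtual corner opposite F is at (64.8, 41.9). A1 meets NE tangentially, so VE is at right angles to NE and since A1 is tangent to SD there, VS ⟂ SD, with radius 11.4, so the center V sits 11.4 in from both sides at V = (53.4, 30.5). That places the tangent points at E = (64.8, 30.5) on NE and S = (53.4, 41.9) on SD. Then cos ∠DVE = VD·VE / (|VD||VE|), giving 168°.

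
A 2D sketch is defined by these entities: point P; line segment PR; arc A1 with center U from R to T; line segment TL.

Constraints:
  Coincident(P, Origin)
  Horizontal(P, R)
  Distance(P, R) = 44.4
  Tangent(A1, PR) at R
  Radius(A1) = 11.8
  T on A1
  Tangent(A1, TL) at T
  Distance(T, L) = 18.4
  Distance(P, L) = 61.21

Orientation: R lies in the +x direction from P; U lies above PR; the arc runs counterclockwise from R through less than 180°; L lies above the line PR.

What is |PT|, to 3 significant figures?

57.7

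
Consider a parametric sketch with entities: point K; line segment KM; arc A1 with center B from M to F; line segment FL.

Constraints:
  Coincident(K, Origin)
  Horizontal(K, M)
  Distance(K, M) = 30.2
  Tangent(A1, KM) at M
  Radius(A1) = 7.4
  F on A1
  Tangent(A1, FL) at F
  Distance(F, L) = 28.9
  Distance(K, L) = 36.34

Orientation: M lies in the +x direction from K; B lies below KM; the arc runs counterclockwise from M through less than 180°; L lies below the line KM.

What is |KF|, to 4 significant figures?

23.70

Checks: |BF| = 7.400 ✓; ∠(BF, FL) = 90.00° ✓; |FL| = 28.90 ✓; |KL| = 36.34 ✓.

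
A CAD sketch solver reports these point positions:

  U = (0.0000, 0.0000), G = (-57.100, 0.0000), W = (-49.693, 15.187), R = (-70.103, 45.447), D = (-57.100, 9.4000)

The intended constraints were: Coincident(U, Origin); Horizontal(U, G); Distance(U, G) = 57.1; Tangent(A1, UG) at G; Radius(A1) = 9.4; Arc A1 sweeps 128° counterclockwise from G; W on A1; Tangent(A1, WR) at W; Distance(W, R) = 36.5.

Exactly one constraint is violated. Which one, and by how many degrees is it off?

Tangent(A1, WR) at W — off by 4.00°.

U = (0.00, 0.00) ✓; U.y = 0.00, G.y = 0.00 ✓; |UG| = 57.10 ✓; ∠(DG, GU) = 90.00° ✓; |DG| = 9.400 ✓; bearing(D→W) − bearing(D→G) = 128.0° ✓; |DW| = 9.400 ✓; ∠(DW, WR) = 94.00° ✗; |WR| = 36.50 ✓.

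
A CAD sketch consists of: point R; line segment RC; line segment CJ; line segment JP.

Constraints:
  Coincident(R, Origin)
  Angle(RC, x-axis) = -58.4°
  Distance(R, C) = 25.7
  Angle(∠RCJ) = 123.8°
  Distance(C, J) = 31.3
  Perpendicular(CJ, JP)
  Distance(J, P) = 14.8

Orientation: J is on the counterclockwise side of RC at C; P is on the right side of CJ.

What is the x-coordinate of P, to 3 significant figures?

44.2

R is at the origin; RC runs at -58.4° with length 25.7, so C = 25.7·(cos -58.4°, sin -58.4°) = (13.5, -21.9). ∠RCJ = 123.8°, so CJ runs at -58.4° + (180° − 123.8°) = -2.20° from the x-axis; with |CJ| = 31.3, J = C + 31.3·(cos -2.20°, sin -2.20°) = (44.7, -23.1). CJ ⟂ JP; with |JP| = 14.8 on the right of CJ, P = J + 14.8·(-0.0384, -0.999) = (44.2, -37.9). So P.x = 44.2.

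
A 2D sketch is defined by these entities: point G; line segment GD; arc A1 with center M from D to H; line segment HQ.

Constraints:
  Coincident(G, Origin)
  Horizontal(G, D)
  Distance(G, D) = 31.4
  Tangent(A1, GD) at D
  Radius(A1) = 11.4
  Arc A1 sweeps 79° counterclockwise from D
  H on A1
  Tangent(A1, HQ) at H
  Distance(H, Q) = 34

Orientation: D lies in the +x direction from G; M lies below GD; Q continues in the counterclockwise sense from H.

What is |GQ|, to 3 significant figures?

44.8

On A1, D sits at bearing 90° from M; a 79° counterclockwise sweep puts H at bearing 169°, so H = M + 11.4·(cos 169°, sin 169°) = (20.2, -9.22). A1 meets HQ tangentially, so MH is at right angles to HQ, so HQ runs along (−sin 169°, cos 169°); with |HQ| = 34.0, Q = (13.7, -42.6). Then |GQ| = |Q − G| = 44.8.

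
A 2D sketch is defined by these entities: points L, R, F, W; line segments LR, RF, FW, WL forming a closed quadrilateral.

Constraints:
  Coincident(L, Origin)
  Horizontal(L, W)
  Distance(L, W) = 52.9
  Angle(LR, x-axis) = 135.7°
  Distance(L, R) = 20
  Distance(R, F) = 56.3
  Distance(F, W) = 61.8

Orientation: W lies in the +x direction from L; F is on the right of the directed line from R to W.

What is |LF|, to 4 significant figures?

39.25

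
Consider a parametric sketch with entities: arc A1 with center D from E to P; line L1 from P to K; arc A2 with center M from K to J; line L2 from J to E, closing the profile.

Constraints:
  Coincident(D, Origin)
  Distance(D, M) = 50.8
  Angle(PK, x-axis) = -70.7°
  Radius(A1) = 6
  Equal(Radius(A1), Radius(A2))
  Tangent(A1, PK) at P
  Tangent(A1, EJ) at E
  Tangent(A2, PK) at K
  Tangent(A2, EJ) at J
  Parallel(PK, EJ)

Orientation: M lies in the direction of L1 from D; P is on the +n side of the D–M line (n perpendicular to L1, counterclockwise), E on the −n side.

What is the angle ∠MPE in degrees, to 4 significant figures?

83.26°

The slot axis is L1's direction at -70.7°, so u = (cos -70.7°, sin -70.7°) = (0.3305, -0.9438) and n = (−sin -70.7°, cos -70.7°) = (0.9438, 0.3305). D is at the origin and M lies 50.8 along u from D, so M = 50.8·u = (16.79, -47.95). Tangency of A1 to both parallel lines with radius 6.0 puts P and E at D ± 6.0·n: P = (5.663, 1.983), E = (-5.663, -1.983). Then cos ∠MPE = PM·PE / (|PM||PE|), giving 83.26°.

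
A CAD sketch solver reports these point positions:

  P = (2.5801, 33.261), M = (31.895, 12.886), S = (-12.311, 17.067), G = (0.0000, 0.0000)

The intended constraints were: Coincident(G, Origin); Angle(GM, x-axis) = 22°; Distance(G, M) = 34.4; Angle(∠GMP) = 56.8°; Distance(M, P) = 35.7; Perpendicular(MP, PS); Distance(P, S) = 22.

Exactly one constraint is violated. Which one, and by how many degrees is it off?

Perpendicular(MP, PS) — off by 7.80°.

G = (0.00, 0.00) ✓; GM at 22.00° ✓; |GM| = 34.40 ✓; ∠GMP = 56.80° ✓; |MP| = 35.70 ✓; ∠(MP, PS) = 82.20° ✗; |PS| = 22.00 ✓.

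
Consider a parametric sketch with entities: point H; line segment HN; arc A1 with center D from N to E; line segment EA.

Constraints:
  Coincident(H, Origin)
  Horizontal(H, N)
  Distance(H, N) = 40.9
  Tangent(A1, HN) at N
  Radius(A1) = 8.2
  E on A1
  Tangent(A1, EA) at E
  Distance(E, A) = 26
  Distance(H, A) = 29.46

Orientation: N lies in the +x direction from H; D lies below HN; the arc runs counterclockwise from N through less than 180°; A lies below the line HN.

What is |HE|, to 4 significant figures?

34.67

H is at the origin; H and N share the same y with |HN| = 40.9 and N on the +x side, so N = (40.90, 0.000). A1 meets HN tangentially, so DN is at right angles to HN, so D = N + (0, -8.2) = (40.90, -8.200). Since DE ⟂ EA (tangency), |DA| = √(8.2² + 26.0²) = 27.26 regardless of where E sits on A1. So A lies on both circle(H, 29.46) and circle(D, 27.26); the below-HN intersection is A = (18.14, -23.21). E is the foot of the tangent from A: E = (34.54, -3.030).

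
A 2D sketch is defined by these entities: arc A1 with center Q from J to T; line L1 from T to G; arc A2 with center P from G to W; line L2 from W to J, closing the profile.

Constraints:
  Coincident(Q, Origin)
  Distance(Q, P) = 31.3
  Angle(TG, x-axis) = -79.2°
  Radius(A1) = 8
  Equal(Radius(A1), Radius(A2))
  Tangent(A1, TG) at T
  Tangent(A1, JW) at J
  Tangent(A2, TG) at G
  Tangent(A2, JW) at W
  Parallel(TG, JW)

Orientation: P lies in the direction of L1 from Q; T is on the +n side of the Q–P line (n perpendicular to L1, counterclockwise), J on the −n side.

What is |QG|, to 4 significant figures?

32.31

Tangency of A1 to both parallel lines with radius 8.0 puts T and J at Q ± 8.0·n: T = (7.858, 1.499), J = (-7.858, -1.499). Equal radii place G and W the same way about P: G = P + 8.0·n = (13.72, -29.25), W = P − 8.0·n = (-1.993, -32.24). Then |QG| = |G − Q| = 32.31.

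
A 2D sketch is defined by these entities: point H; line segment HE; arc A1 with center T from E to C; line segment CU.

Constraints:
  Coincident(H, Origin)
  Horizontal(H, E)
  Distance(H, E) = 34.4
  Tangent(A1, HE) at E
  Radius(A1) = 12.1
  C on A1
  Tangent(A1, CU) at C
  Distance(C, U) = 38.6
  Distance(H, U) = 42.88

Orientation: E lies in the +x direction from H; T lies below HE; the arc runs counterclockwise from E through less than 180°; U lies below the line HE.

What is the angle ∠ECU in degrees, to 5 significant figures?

147.22°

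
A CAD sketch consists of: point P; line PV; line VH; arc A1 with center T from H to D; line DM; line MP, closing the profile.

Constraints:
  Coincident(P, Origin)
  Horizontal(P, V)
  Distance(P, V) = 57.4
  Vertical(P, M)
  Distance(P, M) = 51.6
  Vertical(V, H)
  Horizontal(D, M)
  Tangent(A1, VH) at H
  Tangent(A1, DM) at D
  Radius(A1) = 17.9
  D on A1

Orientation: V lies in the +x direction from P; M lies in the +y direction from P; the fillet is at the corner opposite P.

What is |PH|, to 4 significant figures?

66.56

The virtual corner opposite P is at (57.40, 51.60). Since A1 is tangent to VH there, TH ⟂ VH and the tangent condition forces TD to be normal to DM, with radius 17.9, so the center T sits 17.9 in from both sides at T = (39.50, 33.70). That places the tangent points at H = (57.40, 33.70) on VH and D = (39.50, 51.60) on DM. Then |PH| = |H − P| = 66.56.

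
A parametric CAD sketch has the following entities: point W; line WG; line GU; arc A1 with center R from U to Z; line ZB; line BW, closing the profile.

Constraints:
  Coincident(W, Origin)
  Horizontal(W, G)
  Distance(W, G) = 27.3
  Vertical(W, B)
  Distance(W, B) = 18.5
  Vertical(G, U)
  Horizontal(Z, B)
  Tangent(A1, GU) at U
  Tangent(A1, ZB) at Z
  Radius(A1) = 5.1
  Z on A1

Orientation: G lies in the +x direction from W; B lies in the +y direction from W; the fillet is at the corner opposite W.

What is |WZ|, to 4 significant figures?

28.90

The virtual corner opposite W is at (27.30, 18.50). The tangent condition forces RU to be normal to GU and tangency of A1 to ZB means the radius RZ is perpendicular to ZB, with radius 5.1, so the center R sits 5.1 in from both sides at R = (22.20, 13.40). That places the tangent points at U = (27.30, 13.40) on GU and Z = (22.20, 18.50) on ZB. Then |WZ| = |Z − W| = 28.90.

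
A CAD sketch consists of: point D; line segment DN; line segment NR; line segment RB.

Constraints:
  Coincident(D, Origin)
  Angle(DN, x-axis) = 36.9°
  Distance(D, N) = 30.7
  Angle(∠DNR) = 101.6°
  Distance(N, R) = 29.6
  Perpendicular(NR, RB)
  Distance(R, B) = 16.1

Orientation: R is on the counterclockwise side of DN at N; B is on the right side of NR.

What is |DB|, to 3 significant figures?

58.4

D is at the origin; DN runs at 36.9° with length 30.7, so N = 30.7·(cos 36.9°, sin 36.9°) = (24.6, 18.4). ∠DNR = 101.6°, so NR runs at 36.9° + (180° − 101.6°) = 115° from the x-axis; with |NR| = 29.6, R = N + 29.6·(cos 115°, sin 115°) = (11.9, 45.2). NR ⟂ RB; with |RB| = 16.1 on the right of NR, B = R + 16.1·(0.904, 0.427) = (26.5, 52.1). Then |DB| = |B − D| = 58.4.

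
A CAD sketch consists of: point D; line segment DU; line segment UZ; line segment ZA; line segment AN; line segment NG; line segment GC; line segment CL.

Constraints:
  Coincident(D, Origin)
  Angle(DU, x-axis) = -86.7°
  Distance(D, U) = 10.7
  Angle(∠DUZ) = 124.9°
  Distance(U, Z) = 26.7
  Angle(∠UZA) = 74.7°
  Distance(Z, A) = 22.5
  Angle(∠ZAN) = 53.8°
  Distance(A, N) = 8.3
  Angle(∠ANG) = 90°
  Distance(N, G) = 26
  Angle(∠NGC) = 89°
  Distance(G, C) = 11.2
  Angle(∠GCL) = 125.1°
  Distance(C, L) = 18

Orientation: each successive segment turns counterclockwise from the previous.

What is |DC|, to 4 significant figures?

48.89

∠ANG = 90.0° gives NG at -70.10° from the x-axis; with |NG| = 26.0, G = (30.72, -30.35). ∠NGC = 89.0° gives GC at 20.90° from the x-axis; with |GC| = 11.2, C = (41.18, -26.35). Then |DC| = |C − D| = 48.89.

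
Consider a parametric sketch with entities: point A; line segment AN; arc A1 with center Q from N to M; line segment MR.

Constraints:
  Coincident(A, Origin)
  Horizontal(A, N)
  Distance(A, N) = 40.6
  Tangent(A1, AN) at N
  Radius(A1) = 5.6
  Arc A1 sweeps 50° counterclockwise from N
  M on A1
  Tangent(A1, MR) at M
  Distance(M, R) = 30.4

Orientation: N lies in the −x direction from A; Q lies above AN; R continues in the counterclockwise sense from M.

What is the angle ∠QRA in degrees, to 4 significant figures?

83.99°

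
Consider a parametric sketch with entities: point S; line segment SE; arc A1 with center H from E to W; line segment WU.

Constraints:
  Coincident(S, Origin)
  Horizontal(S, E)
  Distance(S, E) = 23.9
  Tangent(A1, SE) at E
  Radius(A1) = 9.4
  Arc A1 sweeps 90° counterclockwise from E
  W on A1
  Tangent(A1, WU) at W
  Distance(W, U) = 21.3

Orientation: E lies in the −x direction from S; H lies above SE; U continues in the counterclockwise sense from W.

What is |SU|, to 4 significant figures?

33.95

S is at the origin; SE is horizontal with |SE| = 23.9 and E on the −x side, so E = (-23.90, 0.000). Tangency of A1 to SE means the radius HE is perpendicular to SE, so H = E + (0, 9.4) = (-23.90, 9.400). On A1, E sits at bearing -90° from H; a 90° counterclockwise sweep puts W at bearing 0°, so W = H + 9.4·(cos 0°, sin 0°) = (-14.50, 9.400). A1 meets WU tangentially, so HW is at right angles to WU, so WU runs along (−sin 0°, cos 0°); with |WU| = 21.3, U = (-14.50, 30.70). Then |SU| = |U − S| = 33.95.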